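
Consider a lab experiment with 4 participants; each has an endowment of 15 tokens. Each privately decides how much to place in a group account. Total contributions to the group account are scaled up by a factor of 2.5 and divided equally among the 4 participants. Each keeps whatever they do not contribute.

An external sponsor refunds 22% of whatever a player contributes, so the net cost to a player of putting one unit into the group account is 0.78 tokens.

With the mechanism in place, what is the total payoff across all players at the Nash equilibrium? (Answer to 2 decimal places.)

60.00 tokens

With the mechanism, a contributed unit returns (2.5/4) / 0.78 = 0.8013 per unit of net cost — still below 1 — so contributing 0 remains dominant for every player.
At the Nash equilibrium no one contributes; group total payoff = 4 × 15 = 60.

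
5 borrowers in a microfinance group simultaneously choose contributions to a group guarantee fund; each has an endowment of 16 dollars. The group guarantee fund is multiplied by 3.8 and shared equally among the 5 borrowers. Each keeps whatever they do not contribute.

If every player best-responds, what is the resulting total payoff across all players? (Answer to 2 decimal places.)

80.00 dollars

Each contributed unit returns 3.8/5 = 0.7600 to its contributor — below 1 — so contributing 0 is dominant for every player. At the Nash equilibrium everyone keeps their 16, and the group total is 5 × 16 = 80.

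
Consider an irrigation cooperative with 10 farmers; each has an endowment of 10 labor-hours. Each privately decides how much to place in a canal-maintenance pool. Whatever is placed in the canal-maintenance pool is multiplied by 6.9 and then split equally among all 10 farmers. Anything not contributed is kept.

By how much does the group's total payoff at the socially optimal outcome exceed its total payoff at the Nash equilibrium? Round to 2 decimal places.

590.00 labor-hours

Each contributed unit returns 6.9/10 = 0.6900 to its contributor — below 1 — so contributing 0 is dominant for every player. At the Nash equilibrium everyone keeps their 10, and the group total is 10 × 10 = 100.
Each contributed unit returns 6.900 to the group as a whole (0.6900 to each of 10 players), which exceeds 1, so the social optimum is full contribution: group total = 6.900 × 100 = 690.00.
Efficiency loss = 690.00 − 100 = 590.00.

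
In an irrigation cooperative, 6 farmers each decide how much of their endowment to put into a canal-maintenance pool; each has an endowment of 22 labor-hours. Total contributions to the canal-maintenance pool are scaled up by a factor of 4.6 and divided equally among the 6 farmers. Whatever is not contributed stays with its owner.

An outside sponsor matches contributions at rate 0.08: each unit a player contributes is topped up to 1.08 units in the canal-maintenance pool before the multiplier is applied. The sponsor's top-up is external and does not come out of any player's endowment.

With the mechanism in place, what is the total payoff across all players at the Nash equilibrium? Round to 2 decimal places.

132.00 labor-hours

With the mechanism, a contributed unit returns 4.6 × 1.08 / 6 = 0.8280 per unit of net cost — still below 1 — so contributing 0 remains dominant for every player.
At the Nash equilibrium no one contributes; group total payoff = 6 × 22 = 132.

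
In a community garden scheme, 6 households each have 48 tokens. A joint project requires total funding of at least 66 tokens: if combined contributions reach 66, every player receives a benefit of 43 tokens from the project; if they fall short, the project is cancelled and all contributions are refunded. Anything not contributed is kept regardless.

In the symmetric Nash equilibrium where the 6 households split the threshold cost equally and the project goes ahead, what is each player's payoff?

80 tokens

Equal share of the threshold: 66/6 = 11.
At this profile no one gains by cutting their contribution: any cut drops the total below 66, the project is cancelled, contributions are refunded, and the deviator ends with 48, which is less than 48 − 11 + 43 = 80. Contributing more than 11 just wastes the excess. So contributing exactly 11 is a best response.
Each player's payoff: 48 − 11 + 43 = 80.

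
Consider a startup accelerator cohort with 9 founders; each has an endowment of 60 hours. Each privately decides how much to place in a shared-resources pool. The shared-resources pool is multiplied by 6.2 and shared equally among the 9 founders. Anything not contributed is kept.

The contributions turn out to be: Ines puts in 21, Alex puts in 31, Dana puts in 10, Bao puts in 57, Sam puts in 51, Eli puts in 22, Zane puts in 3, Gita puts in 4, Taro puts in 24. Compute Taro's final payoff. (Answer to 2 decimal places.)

Total contributed: 21 + 31 + 10 + 57 + 51 + 22 + 3 + 4 + 24 = 223.
Each receives 6.2 × 223 / 9 = 153.62 from the shared-resources pool.
Taro keeps 60 − 24 = 36, so Taro's payoff is 36 + 153.62 = 189.62.

189.62 hours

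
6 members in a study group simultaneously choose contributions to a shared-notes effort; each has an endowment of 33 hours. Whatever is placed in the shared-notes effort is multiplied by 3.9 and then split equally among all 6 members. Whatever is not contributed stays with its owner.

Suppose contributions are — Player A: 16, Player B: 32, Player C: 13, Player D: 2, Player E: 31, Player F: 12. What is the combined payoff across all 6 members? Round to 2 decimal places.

505.40 hours

Total contributed: 16 + 32 + 13 + 2 + 31 + 12 = 106; total kept: 6 × 33 − 106 = 92.
The shared-notes effort pays out 3.9 × 106 = 413.40 in aggregate.
Group total = 92 + 413.40 = 505.40.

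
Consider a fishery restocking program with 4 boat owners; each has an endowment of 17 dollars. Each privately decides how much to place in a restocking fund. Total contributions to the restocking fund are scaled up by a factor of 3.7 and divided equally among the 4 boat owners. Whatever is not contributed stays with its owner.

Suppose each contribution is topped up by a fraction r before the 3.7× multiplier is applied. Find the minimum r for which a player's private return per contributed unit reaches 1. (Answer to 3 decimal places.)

0.081

With matching at rate r, one contributed unit becomes (1 + r) in the restocking fund and returns 3.7 × (1 + r) / 4 to the contributor.
Setting this equal to 1: 1 + r = 4/3.7 = 1.0811.
So the minimum matching rate is r = 1.0811 − 1 = 0.081.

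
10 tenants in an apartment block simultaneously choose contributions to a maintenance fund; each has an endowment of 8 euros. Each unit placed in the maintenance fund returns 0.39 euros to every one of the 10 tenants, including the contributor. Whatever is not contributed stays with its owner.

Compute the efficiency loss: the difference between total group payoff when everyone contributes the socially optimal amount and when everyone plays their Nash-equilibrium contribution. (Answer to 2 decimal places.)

232.00 euros

The private return per contributed unit is 0.39 < 1, so contributing 0 is dominant for every player. At the Nash equilibrium everyone keeps their 8, and the group total is 10 × 8 = 80.
Each contributed unit returns 3.900 to the group as a whole (0.39 to each of 10 players), which exceeds 1, so the social optimum is full contribution: group total = 3.900 × 80 = 312.00.
Efficiency loss = 312.00 − 80 = 232.00.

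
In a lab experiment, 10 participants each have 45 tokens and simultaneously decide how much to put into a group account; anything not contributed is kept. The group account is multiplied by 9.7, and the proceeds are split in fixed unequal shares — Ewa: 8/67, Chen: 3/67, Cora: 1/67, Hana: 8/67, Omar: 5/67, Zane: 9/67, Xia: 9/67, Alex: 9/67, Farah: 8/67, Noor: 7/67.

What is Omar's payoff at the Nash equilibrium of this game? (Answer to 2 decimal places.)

273.02 tokens

Each unit j contributes comes back to j as 9.7 × (j's share), so j prefers to contribute only if that share exceeds 1/9.7 = 0.1031; otherwise keeping the unit dominates.
The shares above 0.1031 belong to Ewa, Hana, Zane, Xia, Alex, Farah and Noor, contributing 45 each; the remaining 3 contribute 0. Total contributed: 315.
Omar keeps 45 and receives 9.7 × 315 × 5/67 = 228.02 from the group account, for a payoff of 273.02.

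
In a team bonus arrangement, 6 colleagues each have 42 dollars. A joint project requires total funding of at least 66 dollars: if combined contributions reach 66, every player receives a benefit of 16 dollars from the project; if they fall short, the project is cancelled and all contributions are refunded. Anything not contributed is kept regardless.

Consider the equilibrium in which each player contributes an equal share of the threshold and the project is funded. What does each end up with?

47 dollars

Equal share of the threshold: 66/6 = 11.
At this profile no one gains by cutting their contribution: any cut drops the total below 66, the project is cancelled, contributions are refunded, and the deviator ends with 42, which is less than 42 − 11 + 16 = 47. Contributing more than 11 just wastes the excess. So contributing exactly 11 is a best response.
Each player's payoff: 42 − 11 + 16 = 47.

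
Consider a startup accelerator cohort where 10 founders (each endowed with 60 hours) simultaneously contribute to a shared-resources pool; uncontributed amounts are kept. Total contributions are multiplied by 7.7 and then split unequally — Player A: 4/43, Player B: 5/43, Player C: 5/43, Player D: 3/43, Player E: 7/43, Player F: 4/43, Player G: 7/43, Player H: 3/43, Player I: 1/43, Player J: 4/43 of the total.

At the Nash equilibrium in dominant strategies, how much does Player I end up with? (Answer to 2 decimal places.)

81.49 hours

Player j's private return per contributed unit is 7.7 × (j's share). Contributing is weakly dominant for j when that share is at least 1/7.7 = 0.1299, and contributing 0 is dominant otherwise.
The shares above 0.1299 belong to Player E and Player G, contributing 60 each; the remaining 8 contribute 0. Total contributed: 120.
Player I keeps 60 and receives 7.7 × 120 × 1/43 = 21.49 from the shared-resources pool, for a payoff of 81.49.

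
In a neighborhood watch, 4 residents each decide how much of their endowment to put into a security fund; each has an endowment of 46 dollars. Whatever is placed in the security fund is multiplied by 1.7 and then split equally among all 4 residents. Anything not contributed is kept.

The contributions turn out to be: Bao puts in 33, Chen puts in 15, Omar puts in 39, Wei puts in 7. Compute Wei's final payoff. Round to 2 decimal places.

Total contributed: 33 + 15 + 39 + 7 = 94.
Each receives 1.7 × 94 / 4 = 39.95 from the security fund.
Wei keeps 46 − 7 = 39, so Wei's payoff is 39 + 39.95 = 78.95.

78.95 dollars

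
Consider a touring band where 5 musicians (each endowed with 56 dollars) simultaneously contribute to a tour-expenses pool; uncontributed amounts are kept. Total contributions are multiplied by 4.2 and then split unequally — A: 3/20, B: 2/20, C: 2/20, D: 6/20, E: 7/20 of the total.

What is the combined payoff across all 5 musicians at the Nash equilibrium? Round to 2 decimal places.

Each unit j contributes comes back to j as 4.2 × (j's share), so j prefers to contribute only if that share exceeds 1/4.2 = 0.2381; otherwise keeping the unit dominates.
The shares above 0.2381 belong to D and E, contributing 56 each; the remaining 3 contribute 0. Total contributed: 112.
The tour-expenses pool pays out 4.2 × 112 = 470.40 in total (split across the unequal shares, but the aggregate is all that matters for the group sum).
The 3 free-riders keep 56 each, adding 168. Group total = 168 + 470.40 = 638.40.

638.40 dollars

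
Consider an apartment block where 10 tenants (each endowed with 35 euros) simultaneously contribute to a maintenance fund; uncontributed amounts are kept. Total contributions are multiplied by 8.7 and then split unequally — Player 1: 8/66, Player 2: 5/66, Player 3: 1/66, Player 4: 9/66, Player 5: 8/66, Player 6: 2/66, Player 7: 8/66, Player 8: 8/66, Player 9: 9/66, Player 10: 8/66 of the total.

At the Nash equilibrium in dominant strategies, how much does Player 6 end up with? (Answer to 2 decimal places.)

99.59 euros

Player j's private return per contributed unit is 8.7 × (j's share). Contributing is weakly dominant for j when that share is at least 1/8.7 = 0.1149, and contributing 0 is dominant otherwise.
Player 1, Player 4, Player 5, Player 7, Player 8, Player 9 and Player 10 are above the threshold, contributing 35 each; the remaining 3 contribute 0. Total contributed: 245.
Player 6 keeps 35 and receives 8.7 × 245 × 2/66 = 64.59 from the maintenance fund, for a payoff of 99.59.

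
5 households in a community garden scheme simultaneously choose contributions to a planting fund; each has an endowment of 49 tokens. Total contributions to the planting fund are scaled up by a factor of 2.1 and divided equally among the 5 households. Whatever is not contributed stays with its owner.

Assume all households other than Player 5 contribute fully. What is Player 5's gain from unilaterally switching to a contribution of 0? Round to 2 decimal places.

Switching from a contribution of 49 to 0 lets Player 5 keep an extra 49 tokens, but lowers the planting fund by 49, which costs Player 5 their own share of that drop: 2.1/5 × 49 = 20.58.
Net gain = 49 − 20.58 = 28.42. The private return per contributed unit (0.4200) is below 1, so free-riding is indeed the best response regardless of what the others do.

28.42 tokens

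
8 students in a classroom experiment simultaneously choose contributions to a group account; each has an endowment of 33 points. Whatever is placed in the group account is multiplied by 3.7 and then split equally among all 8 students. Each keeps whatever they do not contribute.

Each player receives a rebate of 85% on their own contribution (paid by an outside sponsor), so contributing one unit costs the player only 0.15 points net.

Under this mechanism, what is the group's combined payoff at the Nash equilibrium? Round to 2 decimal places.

Under the mechanism each unit contributed yields (3.7/8) / 0.15 = 3.0833 back to its contributor per unit of net cost, which exceeds 1, making full contribution the dominant choice for everyone.
So the Nash equilibrium is full contribution by all 8; the group earns 8 × (33 × 0.85 + 3.7 × 33) = 1201.20.

1201.20 points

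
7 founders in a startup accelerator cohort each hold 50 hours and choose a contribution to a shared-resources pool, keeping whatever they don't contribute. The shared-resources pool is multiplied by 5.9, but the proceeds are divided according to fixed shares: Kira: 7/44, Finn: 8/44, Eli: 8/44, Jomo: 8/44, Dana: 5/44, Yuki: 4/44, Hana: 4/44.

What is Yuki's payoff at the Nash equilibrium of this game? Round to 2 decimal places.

For player j, contributing a unit is worthwhile iff 5.9 × (j's share) ≥ 1, i.e. iff j's share is at least 0.1695.
Finn, Eli and Jomo are above the threshold, contributing 50 each; the remaining 4 contribute 0. Total contributed: 150.
Yuki keeps 50 and receives 5.9 × 150 × 4/44 = 80.45 from the shared-resources pool, for a payoff of 130.45.

130.45 hours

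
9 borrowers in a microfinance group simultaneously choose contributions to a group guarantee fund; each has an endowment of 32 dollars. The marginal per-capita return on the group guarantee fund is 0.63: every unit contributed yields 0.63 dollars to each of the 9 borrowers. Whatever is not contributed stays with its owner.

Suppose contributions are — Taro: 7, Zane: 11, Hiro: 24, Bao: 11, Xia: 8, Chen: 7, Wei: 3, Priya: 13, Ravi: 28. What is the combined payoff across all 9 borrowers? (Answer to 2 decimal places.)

Total contributed: 7 + 11 + 24 + 11 + 8 + 7 + 3 + 13 + 28 = 112; total kept: 9 × 32 − 112 = 176.
The group guarantee fund pays out 0.63 × 9 × 112 = 635.04 in aggregate.
Group total = 176 + 635.04 = 811.04.

811.04 dollars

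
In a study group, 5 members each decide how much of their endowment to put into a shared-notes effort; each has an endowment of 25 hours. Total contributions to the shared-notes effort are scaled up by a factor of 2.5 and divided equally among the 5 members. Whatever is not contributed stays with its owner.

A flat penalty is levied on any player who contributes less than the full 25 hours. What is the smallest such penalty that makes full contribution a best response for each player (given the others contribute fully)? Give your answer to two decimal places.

12.50 hours

Given the others contribute fully, the best deviation is to contribute 0 (any partial contribution still incurs the fine and gives up units whose private return 0.5000 is below 1).
Deviating from 25 to 0 saves 25 hours but forfeits the deviator's share of the drop in the shared-notes effort: 2.5/5 × 25 = 12.50.
So the deviation gain is 25 − 12.50 = 12.50, and the fine must be at least 12.50 hours to wipe it out.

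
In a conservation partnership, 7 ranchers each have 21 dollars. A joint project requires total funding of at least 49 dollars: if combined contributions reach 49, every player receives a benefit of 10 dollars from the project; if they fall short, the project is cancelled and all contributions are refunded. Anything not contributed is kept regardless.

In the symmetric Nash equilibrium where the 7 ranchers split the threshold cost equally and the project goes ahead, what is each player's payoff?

24 dollars

Equal share of the threshold: 49/7 = 7.
At this profile no one gains by cutting their contribution: any cut drops the total below 49, the project is cancelled, contributions are refunded, and the deviator ends with 21, which is less than 21 − 7 + 10 = 24. Contributing more than 7 just wastes the excess. So contributing exactly 7 is a best response.
Each player's payoff: 21 − 7 + 10 = 24.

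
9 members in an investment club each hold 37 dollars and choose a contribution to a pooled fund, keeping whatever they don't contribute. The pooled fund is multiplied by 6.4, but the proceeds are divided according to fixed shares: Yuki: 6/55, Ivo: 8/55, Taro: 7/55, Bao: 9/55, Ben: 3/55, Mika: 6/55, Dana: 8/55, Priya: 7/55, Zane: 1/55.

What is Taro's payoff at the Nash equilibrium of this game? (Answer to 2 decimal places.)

A player with share s gets back 6.4·s per unit contributed, so full contribution is dominant for anyone with s > 1/6.4 = 0.1563 and zero contribution is dominant for anyone below.
Only Bao (9/55) clears that bar, contributing 37; the remaining 8 contribute 0. Total contributed: 37.
Taro keeps 37 and receives 6.4 × 37 × 7/55 = 30.14 from the pooled fund, for a payoff of 67.14.

67.14 dollars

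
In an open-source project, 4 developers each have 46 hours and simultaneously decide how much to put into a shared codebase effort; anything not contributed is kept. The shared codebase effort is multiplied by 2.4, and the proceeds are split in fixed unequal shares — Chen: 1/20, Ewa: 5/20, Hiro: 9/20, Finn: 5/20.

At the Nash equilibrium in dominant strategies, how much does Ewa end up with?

73.60 hours

Player j's private return per contributed unit is 2.4 × (j's share). Contributing is weakly dominant for j when that share is at least 1/2.4 = 0.4167, and contributing 0 is dominant otherwise.
The only share above 0.4167 is Hiro's 9/20, contributing 46; the remaining 3 contribute 0. Total contributed: 46.
Ewa keeps 46 and receives 2.4 × 46 × 5/20 = 27.60 from the shared codebase effort, for a payoff of 73.60.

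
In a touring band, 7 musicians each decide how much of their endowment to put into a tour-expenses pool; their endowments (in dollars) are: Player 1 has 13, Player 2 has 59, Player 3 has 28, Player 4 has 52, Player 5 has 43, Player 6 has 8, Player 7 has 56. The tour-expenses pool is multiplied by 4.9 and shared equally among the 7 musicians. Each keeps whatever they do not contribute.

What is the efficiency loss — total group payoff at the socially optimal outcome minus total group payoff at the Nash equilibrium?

The private return per contributed unit is 4.9/7 = 0.7000 < 1 for every player regardless of endowment, so the Nash equilibrium is zero contribution and the group total is Σ E_j = 13 + 59 + 28 + 52 + 43 + 8 + 56 = 259.
Each contributed unit returns 4.900 to the group, so the social optimum is full contribution by everyone: group total = 4.900 × 259 = 1269.10.
Efficiency loss = (4.900 − 1) × 259 = 1010.10.

1010.10 dollars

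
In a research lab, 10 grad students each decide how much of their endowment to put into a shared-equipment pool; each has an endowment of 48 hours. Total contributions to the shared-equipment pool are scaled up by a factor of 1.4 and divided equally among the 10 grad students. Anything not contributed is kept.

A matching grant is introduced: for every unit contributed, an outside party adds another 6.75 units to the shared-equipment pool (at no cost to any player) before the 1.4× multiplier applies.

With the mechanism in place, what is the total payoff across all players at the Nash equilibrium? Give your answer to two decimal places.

5208.00 hours

With the mechanism, a contributed unit returns 1.4 × 7.75 / 10 = 1.0850 per unit of net cost to the contributor — now above 1 — so contributing fully is weakly dominant for every player.
So the Nash equilibrium is full contribution by all 10; the group earns 1.4 × 7.75 × 480 = 5208.00.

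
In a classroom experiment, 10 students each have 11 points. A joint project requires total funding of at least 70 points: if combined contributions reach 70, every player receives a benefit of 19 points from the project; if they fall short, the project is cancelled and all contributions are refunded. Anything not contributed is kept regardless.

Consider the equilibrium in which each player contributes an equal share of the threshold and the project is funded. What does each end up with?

23 points

Equal share of the threshold: 70/10 = 7.
At this profile no one gains by cutting their contribution: any cut drops the total below 70, the project is cancelled, contributions are refunded, and the deviator ends with 11, which is less than 11 − 7 + 19 = 23. Contributing more than 7 just wastes the excess. So contributing exactly 7 is a best response.
Each player's payoff: 11 − 7 + 19 = 23.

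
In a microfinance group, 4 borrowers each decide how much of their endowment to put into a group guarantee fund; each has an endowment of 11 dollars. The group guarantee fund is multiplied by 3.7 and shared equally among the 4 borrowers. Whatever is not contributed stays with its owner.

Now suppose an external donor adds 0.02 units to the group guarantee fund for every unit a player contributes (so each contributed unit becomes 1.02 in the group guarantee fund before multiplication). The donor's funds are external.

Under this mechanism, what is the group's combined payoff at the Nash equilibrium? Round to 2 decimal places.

44.00 dollars

With the mechanism, a contributed unit returns 3.7 × 1.02 / 4 = 0.9435 per unit of net cost — still below 1 — so contributing 0 remains dominant for every player.
At the Nash equilibrium no one contributes; group total payoff = 4 × 11 = 44.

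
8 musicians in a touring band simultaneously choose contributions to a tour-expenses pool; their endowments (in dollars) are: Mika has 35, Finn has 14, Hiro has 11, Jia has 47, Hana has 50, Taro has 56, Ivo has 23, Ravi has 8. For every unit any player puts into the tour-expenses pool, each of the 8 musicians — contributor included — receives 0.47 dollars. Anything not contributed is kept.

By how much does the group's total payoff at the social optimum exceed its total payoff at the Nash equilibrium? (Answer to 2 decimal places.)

673.44 dollars

The private return per contributed unit is 0.47 < 1 for everyone, so the Nash equilibrium is zero contribution and the group total is Σ E_j = 35 + 14 + 11 + 47 + 50 + 56 + 23 + 8 = 244.
Each contributed unit returns 3.760 to the group, so the social optimum is full contribution by everyone: group total = 3.760 × 244 = 917.44.
Efficiency loss = (3.760 − 1) × 244 = 673.44.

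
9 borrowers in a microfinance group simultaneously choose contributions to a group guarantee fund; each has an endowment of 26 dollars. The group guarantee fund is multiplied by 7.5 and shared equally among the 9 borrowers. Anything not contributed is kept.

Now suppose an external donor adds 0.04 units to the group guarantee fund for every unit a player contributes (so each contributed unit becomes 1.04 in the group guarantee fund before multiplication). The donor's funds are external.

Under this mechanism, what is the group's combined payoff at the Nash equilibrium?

234.00 dollars

The effective private return is 7.5 × 1.04 / 9 = 0.8667, which is still under 1, so the mechanism doesn't change anyone's dominant strategy: zero contribution.
At the Nash equilibrium no one contributes; group total payoff = 9 × 26 = 234.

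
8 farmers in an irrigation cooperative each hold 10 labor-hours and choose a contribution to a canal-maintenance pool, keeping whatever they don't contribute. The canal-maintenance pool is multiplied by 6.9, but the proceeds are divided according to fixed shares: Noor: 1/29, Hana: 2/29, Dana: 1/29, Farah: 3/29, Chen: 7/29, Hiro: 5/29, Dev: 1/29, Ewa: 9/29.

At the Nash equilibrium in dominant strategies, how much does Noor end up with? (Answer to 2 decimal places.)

For player j, contributing a unit is worthwhile iff 6.9 × (j's share) ≥ 1, i.e. iff j's share is at least 0.1449.
Chen, Hiro and Ewa clear that bar, contributing 10 each; the remaining 5 contribute 0. Total contributed: 30.
Noor keeps 10 and receives 6.9 × 30 × 1/29 = 7.14 from the canal-maintenance pool, for a payoff of 17.14.

17.14 labor-hours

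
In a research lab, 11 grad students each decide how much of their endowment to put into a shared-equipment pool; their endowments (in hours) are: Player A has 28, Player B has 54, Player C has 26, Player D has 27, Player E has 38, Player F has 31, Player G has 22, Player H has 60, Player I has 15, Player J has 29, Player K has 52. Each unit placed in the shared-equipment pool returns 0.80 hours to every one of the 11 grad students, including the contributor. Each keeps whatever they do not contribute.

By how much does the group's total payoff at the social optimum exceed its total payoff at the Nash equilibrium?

2979.60 hours

The private return per contributed unit is 0.80 < 1 for everyone, so the Nash equilibrium is zero contribution and the group total is Σ E_j = 28 + 54 + 26 + 27 + 38 + 31 + 22 + 60 + 15 + 29 + 52 = 382.
Each contributed unit returns 8.800 to the group, so the social optimum is full contribution by everyone: group total = 8.800 × 382 = 3361.60.
Efficiency loss = (8.800 − 1) × 382 = 2979.60.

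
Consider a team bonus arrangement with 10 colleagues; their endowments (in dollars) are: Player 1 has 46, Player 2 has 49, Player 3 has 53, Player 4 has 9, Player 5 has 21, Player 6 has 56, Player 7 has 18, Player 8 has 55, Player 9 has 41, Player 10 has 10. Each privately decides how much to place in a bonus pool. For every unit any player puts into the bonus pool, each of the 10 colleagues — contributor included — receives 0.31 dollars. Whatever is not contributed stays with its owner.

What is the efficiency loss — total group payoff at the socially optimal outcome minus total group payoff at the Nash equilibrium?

The private return per contributed unit is 0.31 < 1 for everyone, so the Nash equilibrium is zero contribution and the group total is Σ E_j = 46 + 49 + 53 + 9 + 21 + 56 + 18 + 55 + 41 + 10 = 358.
Each contributed unit returns 3.100 to the group, so the social optimum is full contribution by everyone: group total = 3.100 × 358 = 1109.80.
Efficiency loss = (3.100 − 1) × 358 = 751.80.

751.80 dollars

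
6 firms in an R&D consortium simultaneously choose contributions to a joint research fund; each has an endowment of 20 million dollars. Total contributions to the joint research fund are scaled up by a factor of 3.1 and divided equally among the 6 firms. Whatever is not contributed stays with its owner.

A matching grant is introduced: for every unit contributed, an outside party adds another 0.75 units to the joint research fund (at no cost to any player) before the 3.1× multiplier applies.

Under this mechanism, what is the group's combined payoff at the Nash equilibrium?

Even with the mechanism, each unit contributed returns only 3.1 × 1.75 / 6 = 0.9042 per unit of net cost, so contributing nothing is still dominant.
Everyone keeps their endowment and the group total is 6 × 20 = 120.

120.00 million dollars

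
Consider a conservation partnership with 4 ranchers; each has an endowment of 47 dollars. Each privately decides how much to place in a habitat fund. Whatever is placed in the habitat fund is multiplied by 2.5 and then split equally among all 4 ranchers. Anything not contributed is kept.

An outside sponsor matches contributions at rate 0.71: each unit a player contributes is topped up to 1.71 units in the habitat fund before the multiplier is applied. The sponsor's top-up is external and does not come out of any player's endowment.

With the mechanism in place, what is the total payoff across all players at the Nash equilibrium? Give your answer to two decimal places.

803.70 dollars

The effective private return per unit is now 2.5 × 1.71 / 4 = 1.0688 > 1, so every player's dominant strategy flips to full contribution.
At the Nash equilibrium everyone contributes 47. Group total payoff = 2.5 × 1.71 × 188 = 803.70.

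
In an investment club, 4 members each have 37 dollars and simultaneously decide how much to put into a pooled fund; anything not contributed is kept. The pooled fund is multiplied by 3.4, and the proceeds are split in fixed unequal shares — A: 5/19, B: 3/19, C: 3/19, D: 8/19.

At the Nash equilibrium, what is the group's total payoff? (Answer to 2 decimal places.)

236.80 dollars

For player j, contributing a unit is worthwhile iff 3.4 × (j's share) ≥ 1, i.e. iff j's share is at least 0.2941.
Only D (8/19) clears that bar, contributing 37; the remaining 3 contribute 0. Total contributed: 37.
The pooled fund pays out 3.4 × 37 = 125.80 in total (split across the unequal shares, but the aggregate is all that matters for the group sum).
The 3 free-riders keep 37 each, adding 111. Group total = 111 + 125.80 = 236.80.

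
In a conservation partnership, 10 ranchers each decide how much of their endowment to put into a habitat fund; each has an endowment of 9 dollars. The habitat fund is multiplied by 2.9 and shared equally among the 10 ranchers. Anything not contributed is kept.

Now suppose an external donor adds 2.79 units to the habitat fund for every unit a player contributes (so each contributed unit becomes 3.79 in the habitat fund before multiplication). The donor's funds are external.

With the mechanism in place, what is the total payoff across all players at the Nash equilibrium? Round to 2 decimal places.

The effective private return per unit is now 2.9 × 3.79 / 10 = 1.0991 > 1, so every player's dominant strategy flips to full contribution.
At the Nash equilibrium everyone contributes 9. Group total payoff = 2.9 × 3.79 × 90 = 989.19.

989.19 dollars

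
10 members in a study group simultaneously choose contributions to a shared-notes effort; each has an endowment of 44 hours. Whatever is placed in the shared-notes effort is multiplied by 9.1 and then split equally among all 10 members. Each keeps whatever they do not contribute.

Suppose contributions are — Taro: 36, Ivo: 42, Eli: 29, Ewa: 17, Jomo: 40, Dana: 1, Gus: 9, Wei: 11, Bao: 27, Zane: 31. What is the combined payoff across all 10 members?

2408.30 hours

Total contributed: 36 + 42 + 29 + 17 + 40 + 1 + 9 + 11 + 27 + 31 = 243; total kept: 10 × 44 − 243 = 197.
The shared-notes effort pays out 9.1 × 243 = 2211.30 in aggregate.
Group total = 197 + 2211.30 = 2408.30.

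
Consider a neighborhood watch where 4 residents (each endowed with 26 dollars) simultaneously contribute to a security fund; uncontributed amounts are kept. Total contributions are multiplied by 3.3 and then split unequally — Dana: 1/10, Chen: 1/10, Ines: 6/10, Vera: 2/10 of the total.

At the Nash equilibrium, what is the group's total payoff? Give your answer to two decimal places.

163.80 dollars

Each unit j contributes comes back to j as 3.3 × (j's share), so j prefers to contribute only if that share exceeds 1/3.3 = 0.3030; otherwise keeping the unit dominates.
The only share above 0.3030 is Ines's 6/10, contributing 26; the remaining 3 contribute 0. Total contributed: 26.
The security fund pays out 3.3 × 26 = 85.80 in total (split across the unequal shares, but the aggregate is all that matters for the group sum).
The 3 free-riders keep 26 each, adding 78. Group total = 78 + 85.80 = 163.80.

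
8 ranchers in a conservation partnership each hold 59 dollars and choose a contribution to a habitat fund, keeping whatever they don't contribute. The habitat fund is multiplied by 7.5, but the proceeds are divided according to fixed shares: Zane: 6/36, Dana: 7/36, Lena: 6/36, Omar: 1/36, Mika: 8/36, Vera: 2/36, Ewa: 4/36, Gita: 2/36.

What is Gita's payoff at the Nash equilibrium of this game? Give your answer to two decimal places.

Each unit j contributes comes back to j as 7.5 × (j's share), so j prefers to contribute only if that share exceeds 1/7.5 = 0.1333; otherwise keeping the unit dominates.
Zane, Dana, Lena and Mika clear that bar, contributing 59 each; the remaining 4 contribute 0. Total contributed: 236.
Gita keeps 59 and receives 7.5 × 236 × 2/36 = 98.33 from the habitat fund, for a payoff of 157.33.

157.33 dollars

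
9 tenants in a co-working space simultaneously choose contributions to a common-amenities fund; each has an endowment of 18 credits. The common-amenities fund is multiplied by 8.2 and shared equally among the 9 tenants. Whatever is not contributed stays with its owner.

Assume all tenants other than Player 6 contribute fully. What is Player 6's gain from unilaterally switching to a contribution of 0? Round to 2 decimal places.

Switching from a contribution of 18 to 0 lets Player 6 keep an extra 18 credits, but lowers the common-amenities fund by 18, which costs Player 6 their own share of that drop: 8.2/9 × 18 = 16.40.
Net gain = 18 − 16.40 = 1.60. The private return per contributed unit (0.9111) is below 1, so free-riding is indeed the best response regardless of what the others do.

1.60 credits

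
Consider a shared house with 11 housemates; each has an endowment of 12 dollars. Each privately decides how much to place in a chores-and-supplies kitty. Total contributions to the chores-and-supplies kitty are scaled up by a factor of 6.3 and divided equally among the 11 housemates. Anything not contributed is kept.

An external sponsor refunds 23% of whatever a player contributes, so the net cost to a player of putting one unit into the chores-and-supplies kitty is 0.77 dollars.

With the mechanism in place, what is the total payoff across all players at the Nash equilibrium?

With the mechanism, a contributed unit returns (6.3/11) / 0.77 = 0.7438 per unit of net cost — still below 1 — so contributing 0 remains dominant for every player.
Everyone keeps their endowment and the group total is 11 × 12 = 132.

132.00 dollars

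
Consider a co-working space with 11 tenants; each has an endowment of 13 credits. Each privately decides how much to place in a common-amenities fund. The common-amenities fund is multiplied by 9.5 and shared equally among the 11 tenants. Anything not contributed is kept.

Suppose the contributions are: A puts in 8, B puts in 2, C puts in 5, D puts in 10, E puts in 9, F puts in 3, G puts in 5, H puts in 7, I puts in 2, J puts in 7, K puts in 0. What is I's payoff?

61.09 credits

Total contributed: 8 + 2 + 5 + 10 + 9 + 3 + 5 + 7 + 2 + 7 + 0 = 58.
Each receives 9.5 × 58 / 11 = 50.09 from the common-amenities fund.
I keeps 13 − 2 = 11, so I's payoff is 11 + 50.09 = 61.09.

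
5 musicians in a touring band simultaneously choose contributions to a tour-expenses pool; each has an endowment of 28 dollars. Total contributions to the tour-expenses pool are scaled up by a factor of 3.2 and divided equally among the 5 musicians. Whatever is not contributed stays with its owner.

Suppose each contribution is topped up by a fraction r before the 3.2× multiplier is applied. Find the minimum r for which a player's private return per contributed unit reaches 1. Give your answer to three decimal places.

With matching at rate r, one contributed unit becomes (1 + r) in the tour-expenses pool and returns 3.2 × (1 + r) / 5 to the contributor.
Setting this equal to 1: 1 + r = 5/3.2 = 1.5625.
So the minimum matching rate is r = 1.5625 − 1 = 0.563.

0.563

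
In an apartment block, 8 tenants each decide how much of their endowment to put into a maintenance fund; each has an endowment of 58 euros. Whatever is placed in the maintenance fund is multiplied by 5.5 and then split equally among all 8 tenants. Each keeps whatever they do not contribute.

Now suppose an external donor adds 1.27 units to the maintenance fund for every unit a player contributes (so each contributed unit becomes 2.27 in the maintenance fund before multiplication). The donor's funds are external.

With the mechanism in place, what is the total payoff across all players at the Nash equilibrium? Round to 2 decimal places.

The effective private return per unit is now 5.5 × 2.27 / 8 = 1.5606 > 1, so every player's dominant strategy flips to full contribution.
At the Nash equilibrium everyone contributes 58. Group total payoff = 5.5 × 2.27 × 464 = 5793.04.

5793.04 euros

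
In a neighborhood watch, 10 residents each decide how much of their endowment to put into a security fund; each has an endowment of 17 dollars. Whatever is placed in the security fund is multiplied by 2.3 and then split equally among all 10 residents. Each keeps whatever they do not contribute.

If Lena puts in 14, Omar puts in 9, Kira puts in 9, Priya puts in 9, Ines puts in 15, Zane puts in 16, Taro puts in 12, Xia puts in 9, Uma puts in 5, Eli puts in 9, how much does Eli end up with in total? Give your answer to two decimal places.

32.61 dollars

Total contributed: 14 + 9 + 9 + 9 + 15 + 16 + 12 + 9 + 5 + 9 = 107.
Each receives 2.3 × 107 / 10 = 24.61 from the security fund.
Eli keeps 17 − 9 = 8, so Eli's payoff is 8 + 24.61 = 32.61.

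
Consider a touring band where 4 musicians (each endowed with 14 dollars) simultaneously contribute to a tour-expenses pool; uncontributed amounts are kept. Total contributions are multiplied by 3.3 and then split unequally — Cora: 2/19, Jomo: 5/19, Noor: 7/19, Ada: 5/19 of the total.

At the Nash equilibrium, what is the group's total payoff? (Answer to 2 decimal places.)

A player with share s gets back 3.3·s per unit contributed, so full contribution is dominant for anyone with s > 1/3.3 = 0.3030 and zero contribution is dominant for anyone below.
The only share above 0.3030 is Noor's 7/19, contributing 14; the remaining 3 contribute 0. Total contributed: 14.
The tour-expenses pool pays out 3.3 × 14 = 46.20 in total (split across the unequal shares, but the aggregate is all that matters for the group sum).
The 3 free-riders keep 14 each, adding 42. Group total = 42 + 46.20 = 88.20.

88.20 dollars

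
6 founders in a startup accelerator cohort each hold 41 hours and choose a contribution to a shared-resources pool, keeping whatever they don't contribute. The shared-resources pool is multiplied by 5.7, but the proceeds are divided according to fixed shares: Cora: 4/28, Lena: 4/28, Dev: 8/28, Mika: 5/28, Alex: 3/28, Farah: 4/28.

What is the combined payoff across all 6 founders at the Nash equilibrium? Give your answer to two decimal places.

A player with share s gets back 5.7·s per unit contributed, so full contribution is dominant for anyone with s > 1/5.7 = 0.1754 and zero contribution is dominant for anyone below.
The shares above 0.1754 belong to Dev and Mika, contributing 41 each; the remaining 4 contribute 0. Total contributed: 82.
The shared-resources pool pays out 5.7 × 82 = 467.40 in total (split across the unequal shares, but the aggregate is all that matters for the group sum).
The 4 free-riders keep 41 each, adding 164. Group total = 164 + 467.40 = 631.40.

631.40 hours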